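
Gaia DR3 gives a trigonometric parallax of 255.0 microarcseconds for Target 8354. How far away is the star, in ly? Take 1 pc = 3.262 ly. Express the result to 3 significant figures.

p = 255.0 microarcseconds = 0.0002550 arcsec.
d = 1/p = 1/0.0002550 = 3921.6 pc.
In light-years: 3921.6 × 3.262 = 12792 ly.

12800 ly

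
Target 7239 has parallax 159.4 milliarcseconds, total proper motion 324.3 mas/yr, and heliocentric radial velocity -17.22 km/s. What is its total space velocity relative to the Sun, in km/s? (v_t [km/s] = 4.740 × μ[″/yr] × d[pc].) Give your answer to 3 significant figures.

19.7 km/s

d = 1/p = 1/0.1594″ = 6.2735 pc.
μ = 324.3 mas/yr = 0.3243 ″/yr.
v_t = 4.740 μ d = 4.740 × 0.3243 × 6.2735 = 9.6435 km/s.
v = √(v_r² + v_t²) = √((-17.22)² + 9.6435²) = √389.525 = 19.736 km/s.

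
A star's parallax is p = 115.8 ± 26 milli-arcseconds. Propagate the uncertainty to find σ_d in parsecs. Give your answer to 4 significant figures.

1.939 pc

d = 1/p, so σ_d = σ_p / p².
σ_d = 0.0260 / (0.1158)² = 0.0260 / 0.01341 = 1.9389 pc.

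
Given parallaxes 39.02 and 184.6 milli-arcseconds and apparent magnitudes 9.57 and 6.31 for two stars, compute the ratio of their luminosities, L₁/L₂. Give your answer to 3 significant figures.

d₁ = 1/p₁ = 1/0.03902″ = 25.628 pc; d₂ = 1/p₂ = 1/0.1846″ = 5.4171 pc.
M₁ = m₁ − 5 log₁₀ d₁ + 5 = 9.57 − 7.0436 + 5 = 7.5264.
M₂ = 6.31 − 3.6688 + 5 = 7.6412.
L₁/L₂ = 10^(0.4(M₂ − M₁)) = 10^(0.4 × 0.1148) = 10^0.04592 = 1.1115.

L₁/L₂ = 1.11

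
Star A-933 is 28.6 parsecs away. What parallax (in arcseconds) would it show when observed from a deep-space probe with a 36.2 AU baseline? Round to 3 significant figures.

p (arcsec) = B (AU) / d (pc).
p = 36.2 / 28.6 = 1.2657 arcsec.

1.27 arcsec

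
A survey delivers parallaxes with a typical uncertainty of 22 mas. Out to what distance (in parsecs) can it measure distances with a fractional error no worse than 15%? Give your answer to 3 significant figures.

6.82 pc

σ_d/d = σ_p/p, so the condition is σ_p/p ≤ 0.15, i.e. p ≥ σ_p/0.15.
p_min = 22/0.15 = 146.67 mas = 0.14667 arcsec.
d_max = 1/p_min = 1/0.14667 = 6.818 pc.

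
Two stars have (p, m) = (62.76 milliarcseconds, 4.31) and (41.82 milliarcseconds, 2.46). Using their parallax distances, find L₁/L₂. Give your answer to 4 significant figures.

L₁/L₂ = 0.08080

d₁ = 1/p₁ = 1/0.06276″ = 15.934 pc; d₂ = 1/p₂ = 1/0.04182″ = 23.912 pc.
M₁ = m₁ − 5 log₁₀ d₁ + 5 = 4.31 − 6.0116 + 5 = 3.2984.
M₂ = 2.46 − 6.8931 + 5 = 0.5669.
L₁/L₂ = 10^(0.4(M₂ − M₁)) = 10^(0.4 × (-2.7315)) = 10^(-1.09260) = 0.080798.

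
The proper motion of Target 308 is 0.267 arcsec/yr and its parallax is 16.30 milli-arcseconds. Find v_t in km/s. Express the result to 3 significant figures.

77.6 km/s

d = 1/p = 1/0.01630″ = 61.35 pc.
v_t = 4.74 × μ × d = 4.74 × 0.267 × 61.35 = 77.643 km/s.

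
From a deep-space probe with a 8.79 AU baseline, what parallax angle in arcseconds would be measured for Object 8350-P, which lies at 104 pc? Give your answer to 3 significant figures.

p (arcsec) = B (AU) / d (pc).
p = 8.79 / 104 = 0.084519 arcsec.

0.0845 arcsec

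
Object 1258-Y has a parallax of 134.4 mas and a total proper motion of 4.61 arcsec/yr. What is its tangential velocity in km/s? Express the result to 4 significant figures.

d = 1/p = 1/0.1344″ = 7.4405 pc.
v_t = 4.74 × μ × d = 4.74 × 4.61 × 7.4405 = 162.59 km/s.

162.6 km/s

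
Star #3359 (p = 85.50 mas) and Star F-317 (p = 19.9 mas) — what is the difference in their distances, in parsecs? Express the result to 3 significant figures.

d_A = 1/0.08550″ = 11.696 pc; d_B = 1/0.01990″ = 50.251 pc.
|d_B − d_A| = |50.251 − 11.696| = 38.555 pc.

38.6 pc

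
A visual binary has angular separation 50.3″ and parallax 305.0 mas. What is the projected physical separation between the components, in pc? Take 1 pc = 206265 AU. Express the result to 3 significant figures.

d = 1/p = 1/0.3050″ = 3.2787 pc.
At distance d (pc), an angle of θ arcsec spans θ·d AU: s = 50.3 × 3.2787 = 164.92 AU.
= 164.92 / 206265 = 0.00079955 pc.

0.000800 pc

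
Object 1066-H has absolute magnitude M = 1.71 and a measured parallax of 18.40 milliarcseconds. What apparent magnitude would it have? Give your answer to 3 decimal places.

d = 1/p = 1/0.01840″ = 54.348 pc.
m − M = 5 log₁₀ d − 5 = 5 log₁₀(54.348) − 5 = 8.6759 − 5 = 3.6759.
m = M + (m − M) = 1.71 + 3.6759 = 5.386.

m = 5.386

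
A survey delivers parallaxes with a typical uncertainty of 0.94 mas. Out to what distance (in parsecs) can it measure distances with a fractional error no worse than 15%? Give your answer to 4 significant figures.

σ_d/d = σ_p/p, so the condition is σ_p/p ≤ 0.15, i.e. p ≥ σ_p/0.15.
p_min = 0.94/0.15 = 6.2667 mas = 0.0062667 arcsec.
d_max = 1/p_min = 1/0.0062667 = 159.57 pc.

159.6 pc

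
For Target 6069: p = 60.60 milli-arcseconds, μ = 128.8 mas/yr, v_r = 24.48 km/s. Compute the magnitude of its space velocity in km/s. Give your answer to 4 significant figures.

d = 1/p = 1/0.06060″ = 16.502 pc.
μ = 128.8 mas/yr = 0.1288 ″/yr.
v_t = 4.740 μ d = 4.740 × 0.1288 × 16.502 = 10.075 km/s.
v = √(v_r² + v_t²) = √(24.48² + 10.075²) = √700.776 = 26.472 km/s.

26.47 km/s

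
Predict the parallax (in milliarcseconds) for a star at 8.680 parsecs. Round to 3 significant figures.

p = 1/d = 1/8.68 = 0.11521 arcsec.
= 0.11521 × 1000 = 115.21 mas.

115 mas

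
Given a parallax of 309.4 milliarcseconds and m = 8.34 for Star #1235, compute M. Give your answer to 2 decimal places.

d = 1/p = 1/0.3094″ = 3.2321 pc.
m − M = 5 log₁₀(3.2321) − 5 = 2.5474 − 5 = -2.4526.
M = m − (m − M) = 8.34 − (-2.4526) = 10.79.

M = 10.79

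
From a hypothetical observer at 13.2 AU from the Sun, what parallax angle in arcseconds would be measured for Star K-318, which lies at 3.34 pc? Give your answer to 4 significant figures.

3.952 arcsec

p (arcsec) = B (AU) / d (pc).
p = 13.2 / 3.34 = 3.9521 arcsec.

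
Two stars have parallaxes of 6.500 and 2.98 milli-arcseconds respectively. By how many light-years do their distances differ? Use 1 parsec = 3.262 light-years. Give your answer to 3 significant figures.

593 ly

d_A = 1/0.006500″ = 153.85 pc; d_B = 1/0.002980″ = 335.57 pc.
|d_B − d_A| = |335.57 − 153.85| = 181.72 pc = 181.72 × 3.262 ly = 592.77 ly.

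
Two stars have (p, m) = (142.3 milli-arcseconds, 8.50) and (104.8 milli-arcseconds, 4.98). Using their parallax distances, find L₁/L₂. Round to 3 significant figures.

d₁ = 1/p₁ = 1/0.1423″ = 7.0274 pc; d₂ = 1/p₂ = 1/0.1048″ = 9.542 pc.
M₁ = m₁ − 5 log₁₀ d₁ + 5 = 8.50 − 4.2340 + 5 = 9.2660.
M₂ = 4.98 − 4.8982 + 5 = 5.0818.
L₁/L₂ = 10^(0.4(M₂ − M₁)) = 10^(0.4 × (-4.1842)) = 10^(-1.67368) = 0.021199.

L₁/L₂ = 0.0212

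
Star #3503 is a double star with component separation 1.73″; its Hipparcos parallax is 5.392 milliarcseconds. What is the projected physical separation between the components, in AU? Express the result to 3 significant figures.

d = 1/p = 1/0.005392″ = 185.46 pc.
At distance d (pc), an angle of θ arcsec spans θ·d AU: s = 1.73 × 185.46 = 320.85 AU.

321 AU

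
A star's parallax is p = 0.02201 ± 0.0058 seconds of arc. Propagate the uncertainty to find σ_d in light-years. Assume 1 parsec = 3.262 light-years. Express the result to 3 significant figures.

d = 1/p, so σ_d = σ_p / p².
σ_d = 0.00580 / (0.02201)² = 0.00580 / 0.00048444 = 11.973 pc = 11.973 × 3.262 ly = 39.056 ly.

39.1 ly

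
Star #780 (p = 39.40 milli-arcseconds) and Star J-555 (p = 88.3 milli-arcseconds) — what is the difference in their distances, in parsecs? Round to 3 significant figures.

14.1 pc

d_A = 1/0.03940″ = 25.381 pc; d_B = 1/0.08830″ = 11.325 pc.
|d_B − d_A| = |11.325 − 25.381| = 14.056 pc.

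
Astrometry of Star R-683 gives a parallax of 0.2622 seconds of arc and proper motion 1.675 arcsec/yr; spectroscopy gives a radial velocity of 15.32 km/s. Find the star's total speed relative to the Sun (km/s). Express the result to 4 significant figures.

d = 1/p = 1/0.2622″ = 3.8139 pc.
v_t = 4.740 μ d = 4.740 × 1.675 × 3.8139 = 30.28 km/s.
v = √(v_r² + v_t²) = √(15.32² + 30.28²) = √1151.58 = 33.935 km/s.

33.94 km/s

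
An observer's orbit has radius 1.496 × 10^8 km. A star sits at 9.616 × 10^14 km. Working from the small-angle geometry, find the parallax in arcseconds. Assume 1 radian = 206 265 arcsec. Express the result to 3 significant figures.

0.0321 arcsec

θ ≈ B/d = (1.496 × 10^8) / (9.616 × 10^14) = 1.5557 × 10^-7 rad.
In arcseconds: 1.5557 × 10^-7 × 206265 = 0.032089″.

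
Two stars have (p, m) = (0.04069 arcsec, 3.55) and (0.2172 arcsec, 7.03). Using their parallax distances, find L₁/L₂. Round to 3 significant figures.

d₁ = 1/p₁ = 1/0.04069″ = 24.576 pc; d₂ = 1/p₂ = 1/0.2172″ = 4.6041 pc.
M₁ = m₁ − 5 log₁₀ d₁ + 5 = 3.55 − 6.9526 + 5 = 1.5974.
M₂ = 7.03 − 3.3157 + 5 = 8.7143.
L₁/L₂ = 10^(0.4(M₂ − M₁)) = 10^(0.4 × 7.1169) = 10^2.84676 = 702.68.

L₁/L₂ = 703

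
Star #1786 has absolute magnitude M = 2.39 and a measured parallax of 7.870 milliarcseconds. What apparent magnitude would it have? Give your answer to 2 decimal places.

d = 1/p = 1/0.007870″ = 127.06 pc.
m − M = 5 log₁₀ d − 5 = 5 log₁₀(127.06) − 5 = 10.5200 − 5 = 5.5200.
m = M + (m − M) = 2.39 + 5.5200 = 7.91.

m = 7.91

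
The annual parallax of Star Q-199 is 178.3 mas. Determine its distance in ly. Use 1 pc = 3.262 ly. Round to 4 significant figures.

18.30 ly

p = 178.3 mas = 0.1783 arcsec.
d = 1/p = 1/0.1783 = 5.6085 pc.
In light-years: 5.6085 × 3.262 = 18.295 ly.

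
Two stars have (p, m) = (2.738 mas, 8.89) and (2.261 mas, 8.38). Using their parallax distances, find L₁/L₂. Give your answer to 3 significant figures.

L₁/L₂ = 0.426

d₁ = 1/p₁ = 1/0.002738″ = 365.23 pc; d₂ = 1/p₂ = 1/0.002261″ = 442.28 pc.
M₁ = m₁ − 5 log₁₀ d₁ + 5 = 8.89 − 12.8128 + 5 = 1.0772.
M₂ = 8.38 − 13.2285 + 5 = 0.1515.
L₁/L₂ = 10^(0.4(M₂ − M₁)) = 10^(0.4 × (-0.9257)) = 10^(-0.37028) = 0.4263.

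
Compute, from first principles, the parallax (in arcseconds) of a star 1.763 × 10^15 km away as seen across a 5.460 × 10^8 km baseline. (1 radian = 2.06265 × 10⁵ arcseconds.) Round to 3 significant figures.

θ ≈ B/d = (5.460 × 10^8) / (1.763 × 10^15) = 3.0970 × 10^-7 rad.
In arcseconds: 3.0970 × 10^-7 × 206265 = 0.06388″.

0.0639 arcsec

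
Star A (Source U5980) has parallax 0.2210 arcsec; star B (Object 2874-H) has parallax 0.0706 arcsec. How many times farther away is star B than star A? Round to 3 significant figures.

3.13

Since d = 1/p, d_B/d_A = p_A/p_B.
= 0.2210 / 0.0706 = 3.1303.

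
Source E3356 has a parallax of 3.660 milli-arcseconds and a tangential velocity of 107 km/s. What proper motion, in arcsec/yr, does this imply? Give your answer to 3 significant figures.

0.0826 arcsec/yr

d = 1/p = 1/0.003660″ = 273.22 pc.
μ = v_t / (4.74 d) = 107 / (4.74 × 273.22) = 107 / 1295.1 = 0.082619 ″/yr.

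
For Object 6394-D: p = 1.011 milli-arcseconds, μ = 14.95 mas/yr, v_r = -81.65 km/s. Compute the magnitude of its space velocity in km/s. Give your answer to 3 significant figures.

108 km/s

d = 1/p = 1/0.001011″ = 989.12 pc.
μ = 14.95 mas/yr = 0.01495 ″/yr.
v_t = 4.740 μ d = 4.740 × 0.01495 × 989.12 = 70.092 km/s.
v = √(v_r² + v_t²) = √((-81.65)² + 70.092²) = √11579.6 = 107.61 km/s.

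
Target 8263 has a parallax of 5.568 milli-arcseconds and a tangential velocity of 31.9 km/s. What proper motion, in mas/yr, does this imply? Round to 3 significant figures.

37.5 mas/yr

d = 1/p = 1/0.005568″ = 179.6 pc.
μ = v_t / (4.74 d) = 31.9 / (4.74 × 179.6) = 31.9 / 851.3 = 0.037472 ″/yr = 37.472 mas/yr.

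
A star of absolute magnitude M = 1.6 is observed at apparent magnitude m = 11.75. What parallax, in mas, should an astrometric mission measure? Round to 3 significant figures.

0.933 mas

m − M = 11.75 − 1.6 = 10.15.
d = 10^((m−M)/5 + 1) = 10^3.030 = 1071.5 pc.
p = 1/d = 1/1071.5 = 0.00093327 arcsec = 0.93327 mas.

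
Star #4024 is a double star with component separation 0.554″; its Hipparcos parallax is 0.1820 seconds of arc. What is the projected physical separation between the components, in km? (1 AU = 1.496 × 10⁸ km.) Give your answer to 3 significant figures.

d = 1/p = 1/0.1820″ = 5.4945 pc.
At distance d (pc), an angle of θ arcsec spans θ·d AU: s = 0.554 × 5.4945 = 3.044 AU.
= 3.044 × 1.496 × 10⁸ km = 4.5538 × 10^8 km.

4.55 × 10^8 km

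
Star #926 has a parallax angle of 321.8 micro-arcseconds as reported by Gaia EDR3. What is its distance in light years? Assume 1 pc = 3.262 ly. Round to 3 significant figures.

p = 321.8 micro-arcseconds = 0.0003218 arcsec.
d = 1/p = 1/0.0003218 = 3107.5 pc.
In light-years: 3107.5 × 3.262 = 10137 ly.

10100 light years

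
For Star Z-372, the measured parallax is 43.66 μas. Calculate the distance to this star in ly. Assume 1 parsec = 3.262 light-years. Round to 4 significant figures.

p = 43.66 μas = 0.00004366 arcsec.
d = 1/p = 1/0.00004366 = 22904 pc.
In light-years: 22904 × 3.262 = 74713 ly.

74710 ly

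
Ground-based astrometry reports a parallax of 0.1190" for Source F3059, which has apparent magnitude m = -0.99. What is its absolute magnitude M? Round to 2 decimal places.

d = 1/p = 1/0.1190″ = 8.4034 pc.
m − M = 5 log₁₀(8.4034) − 5 = 4.6223 − 5 = -0.3777.
M = m − (m − M) = -0.99 − (-0.3777) = -0.61.

M = -0.61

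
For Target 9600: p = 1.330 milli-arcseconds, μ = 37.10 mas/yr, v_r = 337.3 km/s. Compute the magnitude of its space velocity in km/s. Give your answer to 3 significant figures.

362 km/s

d = 1/p = 1/0.001330″ = 751.88 pc.
μ = 37.10 mas/yr = 0.03710 ″/yr.
v_t = 4.740 μ d = 4.740 × 0.03710 × 751.88 = 132.22 km/s.
v = √(v_r² + v_t²) = √(337.3² + 132.22²) = √131253 = 362.29 km/s.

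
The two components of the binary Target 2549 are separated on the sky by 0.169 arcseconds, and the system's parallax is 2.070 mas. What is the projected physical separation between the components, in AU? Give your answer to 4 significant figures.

81.64 AU

d = 1/p = 1/0.002070″ = 483.09 pc.
At distance d (pc), an angle of θ arcsec spans θ·d AU: s = 0.169 × 483.09 = 81.642 AU.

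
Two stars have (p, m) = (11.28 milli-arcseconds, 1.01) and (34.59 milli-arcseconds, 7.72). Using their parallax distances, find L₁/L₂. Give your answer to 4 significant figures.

L₁/L₂ = 4542

d₁ = 1/p₁ = 1/0.01128″ = 88.652 pc; d₂ = 1/p₂ = 1/0.03459″ = 28.91 pc.
M₁ = m₁ − 5 log₁₀ d₁ + 5 = 1.01 − 9.7384 + 5 = -3.7284.
M₂ = 7.72 − 7.3052 + 5 = 5.4148.
L₁/L₂ = 10^(0.4(M₂ − M₁)) = 10^(0.4 × 9.1432) = 10^3.65728 = 4542.3.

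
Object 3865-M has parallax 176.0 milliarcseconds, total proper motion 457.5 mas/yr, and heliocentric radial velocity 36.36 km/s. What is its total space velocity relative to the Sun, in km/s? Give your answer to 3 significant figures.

38.4 km/s

d = 1/p = 1/0.1760″ = 5.6818 pc.
μ = 457.5 mas/yr = 0.4575 ″/yr.
v_t = 4.740 μ d = 4.740 × 0.4575 × 5.6818 = 12.321 km/s.
v = √(v_r² + v_t²) = √(36.36² + 12.321²) = √1473.86 = 38.391 km/s.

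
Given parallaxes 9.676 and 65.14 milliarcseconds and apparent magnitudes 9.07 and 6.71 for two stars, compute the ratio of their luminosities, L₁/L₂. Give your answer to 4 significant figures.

L₁/L₂ = 5.156

d₁ = 1/p₁ = 1/0.009676″ = 103.35 pc; d₂ = 1/p₂ = 1/0.06514″ = 15.352 pc.
M₁ = m₁ − 5 log₁₀ d₁ + 5 = 9.07 − 10.0716 + 5 = 3.9984.
M₂ = 6.71 − 5.9308 + 5 = 5.7792.
L₁/L₂ = 10^(0.4(M₂ − M₁)) = 10^(0.4 × 1.7808) = 10^0.71232 = 5.1561.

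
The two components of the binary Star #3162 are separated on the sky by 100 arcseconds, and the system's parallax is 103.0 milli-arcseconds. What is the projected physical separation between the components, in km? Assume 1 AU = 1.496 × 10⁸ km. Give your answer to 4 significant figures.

d = 1/p = 1/0.1030″ = 9.7087 pc.
At distance d (pc), an angle of θ arcsec spans θ·d AU: s = 100 × 9.7087 = 970.87 AU.
= 970.87 × 1.496 × 10⁸ km = 1.4524 × 10^11 km.

1.452 × 10^11 km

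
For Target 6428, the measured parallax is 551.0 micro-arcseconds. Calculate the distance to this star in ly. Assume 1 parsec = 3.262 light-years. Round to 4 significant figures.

p = 551.0 micro-arcseconds = 0.0005510 arcsec.
d = 1/p = 1/0.0005510 = 1814.9 pc.
In light-years: 1814.9 × 3.262 = 5920.2 ly.

5920 ly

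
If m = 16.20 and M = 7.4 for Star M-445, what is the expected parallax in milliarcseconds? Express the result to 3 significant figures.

m − M = 16.20 − 7.4 = 8.80.
d = 10^((m−M)/5 + 1) = 10^2.760 = 575.44 pc.
p = 1/d = 1/575.44 = 0.0017378 arcsec = 1.7378 mas.

1.74 mas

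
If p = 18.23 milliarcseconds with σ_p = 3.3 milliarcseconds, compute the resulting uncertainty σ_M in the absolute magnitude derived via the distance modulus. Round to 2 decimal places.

σ_M = 0.39 mag

M = m − 5 log₁₀ d + 5 = m + 5 log₁₀ p + 5, so ∂M/∂p = 5/(p ln 10).
σ_M = (5/ln 10) · (σ_p/p) = 2.1715 × 3.3/18.23 = 2.1715 × 0.18102 = 0.39308.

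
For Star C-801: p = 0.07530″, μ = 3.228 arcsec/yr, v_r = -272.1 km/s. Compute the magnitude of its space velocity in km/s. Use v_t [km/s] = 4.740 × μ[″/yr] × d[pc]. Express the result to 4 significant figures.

339.6 km/s

d = 1/p = 1/0.07530″ = 13.28 pc.
v_t = 4.740 μ d = 4.740 × 3.228 × 13.28 = 203.19 km/s.
v = √(v_r² + v_t²) = √((-272.1)² + 203.19²) = √115325 = 339.6 km/s.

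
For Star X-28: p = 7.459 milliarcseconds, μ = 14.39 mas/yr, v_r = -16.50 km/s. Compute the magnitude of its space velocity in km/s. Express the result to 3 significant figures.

d = 1/p = 1/0.007459″ = 134.07 pc.
μ = 14.39 mas/yr = 0.01439 ″/yr.
v_t = 4.740 μ d = 4.740 × 0.01439 × 134.07 = 9.1447 km/s.
v = √(v_r² + v_t²) = √((-16.50)² + 9.1447²) = √355.876 = 18.865 km/s.

18.9 km/s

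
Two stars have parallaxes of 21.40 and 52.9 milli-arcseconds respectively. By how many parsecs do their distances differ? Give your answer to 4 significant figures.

d_A = 1/0.02140″ = 46.729 pc; d_B = 1/0.05290″ = 18.904 pc.
|d_B − d_A| = |18.904 − 46.729| = 27.825 pc.

27.83 pc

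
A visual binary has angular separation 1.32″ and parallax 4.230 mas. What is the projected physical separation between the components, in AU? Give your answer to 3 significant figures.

312 AU

d = 1/p = 1/0.004230″ = 236.41 pc.
At distance d (pc), an angle of θ arcsec spans θ·d AU: s = 1.32 × 236.41 = 312.06 AU.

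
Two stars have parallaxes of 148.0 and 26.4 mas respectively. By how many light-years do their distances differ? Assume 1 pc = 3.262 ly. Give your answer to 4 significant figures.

d_A = 1/0.1480″ = 6.7568 pc; d_B = 1/0.02640″ = 37.879 pc.
|d_B − d_A| = |37.879 − 6.7568| = 31.122 pc = 31.122 × 3.262 ly = 101.52 ly.

101.5 ly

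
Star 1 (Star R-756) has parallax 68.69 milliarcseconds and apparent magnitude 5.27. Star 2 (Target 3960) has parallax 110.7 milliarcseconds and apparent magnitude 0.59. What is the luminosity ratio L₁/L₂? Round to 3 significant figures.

L₁/L₂ = 0.0349

d₁ = 1/p₁ = 1/0.06869″ = 14.558 pc; d₂ = 1/p₂ = 1/0.1107″ = 9.0334 pc.
M₁ = m₁ − 5 log₁₀ d₁ + 5 = 5.27 − 5.8155 + 5 = 4.4545.
M₂ = 0.59 − 4.7793 + 5 = 0.8107.
L₁/L₂ = 10^(0.4(M₂ − M₁)) = 10^(0.4 × (-3.6438)) = 10^(-1.45752) = 0.034872.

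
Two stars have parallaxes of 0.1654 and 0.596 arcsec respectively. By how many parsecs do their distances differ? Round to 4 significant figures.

d_A = 1/0.1654″ = 6.0459 pc; d_B = 1/0.5960″ = 1.6779 pc.
|d_B − d_A| = |1.6779 − 6.0459| = 4.368 pc.

4.368 pc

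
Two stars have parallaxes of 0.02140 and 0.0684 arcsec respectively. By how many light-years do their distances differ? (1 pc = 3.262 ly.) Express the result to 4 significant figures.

104.7 ly

d_A = 1/0.02140″ = 46.729 pc; d_B = 1/0.06840″ = 14.62 pc.
|d_B − d_A| = |14.62 − 46.729| = 32.109 pc = 32.109 × 3.262 ly = 104.74 ly.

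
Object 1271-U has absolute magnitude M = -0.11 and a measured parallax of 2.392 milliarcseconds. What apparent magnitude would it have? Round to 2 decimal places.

m = 8.00

d = 1/p = 1/0.002392″ = 418.06 pc.
m − M = 5 log₁₀ d − 5 = 5 log₁₀(418.06) − 5 = 13.1062 − 5 = 8.1062.
m = M + (m − M) = -0.11 + 8.1062 = 8.00.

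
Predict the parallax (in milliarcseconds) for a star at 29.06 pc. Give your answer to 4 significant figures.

34.41 mas

p = 1/d = 1/29.06 = 0.034412 arcsec.
= 0.034412 × 1000 = 34.412 mas.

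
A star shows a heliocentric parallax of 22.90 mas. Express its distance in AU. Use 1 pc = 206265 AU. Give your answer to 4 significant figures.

9.007 × 10^6 AU

p = 22.90 mas = 0.02290 arcsec.
d = 1/p = 1/0.02290 = 43.668 pc.
In AU: 43.668 × 206265 = 9.0072 × 10^6 AU.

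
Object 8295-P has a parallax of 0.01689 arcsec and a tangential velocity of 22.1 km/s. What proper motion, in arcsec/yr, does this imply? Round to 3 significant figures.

d = 1/p = 1/0.01689″ = 59.207 pc.
μ = v_t / (4.74 d) = 22.1 / (4.74 × 59.207) = 22.1 / 280.64 = 0.078749 ″/yr.

0.0787 arcsec/yr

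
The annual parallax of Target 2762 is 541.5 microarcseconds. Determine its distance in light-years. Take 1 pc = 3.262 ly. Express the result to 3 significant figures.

p = 541.5 microarcseconds = 0.0005415 arcsec.
d = 1/p = 1/0.0005415 = 1846.7 pc.
In light-years: 1846.7 × 3.262 = 6023.9 ly.

6020 light years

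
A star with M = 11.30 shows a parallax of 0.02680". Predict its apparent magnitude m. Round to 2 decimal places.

m = 14.16

d = 1/p = 1/0.02680″ = 37.313 pc.
m − M = 5 log₁₀ d − 5 = 5 log₁₀(37.313) − 5 = 7.8593 − 5 = 2.8593.
m = M + (m − M) = 11.30 + 2.8593 = 14.16.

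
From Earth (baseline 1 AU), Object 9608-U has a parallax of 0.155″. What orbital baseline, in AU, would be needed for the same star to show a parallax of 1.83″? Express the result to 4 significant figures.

11.81 AU

Parallax scales linearly with baseline: p ∝ B, so B = p_target / p_Earth × 1 AU.
B = 1.83 / 0.155 = 11.806 AU.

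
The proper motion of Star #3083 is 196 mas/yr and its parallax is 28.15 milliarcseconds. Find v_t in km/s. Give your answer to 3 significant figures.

d = 1/p = 1/0.02815″ = 35.524 pc.
μ = 196 mas/yr = 0.196 ″/yr.
v_t = 4.74 × μ × d = 4.74 × 0.196 × 35.524 = 33.003 km/s.

33.0 km/s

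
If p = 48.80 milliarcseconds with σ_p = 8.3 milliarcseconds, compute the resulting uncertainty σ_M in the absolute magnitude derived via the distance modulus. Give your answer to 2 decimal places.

M = m − 5 log₁₀ d + 5 = m + 5 log₁₀ p + 5, so ∂M/∂p = 5/(p ln 10).
σ_M = (5/ln 10) · (σ_p/p) = 2.1715 × 8.3/48.80 = 2.1715 × 0.17008 = 0.36933.

σ_M = 0.37 mag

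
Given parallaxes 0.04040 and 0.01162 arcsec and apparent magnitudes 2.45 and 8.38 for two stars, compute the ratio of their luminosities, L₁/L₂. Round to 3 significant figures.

L₁/L₂ = 19.5

d₁ = 1/p₁ = 1/0.04040″ = 24.752 pc; d₂ = 1/p₂ = 1/0.01162″ = 86.059 pc.
M₁ = m₁ − 5 log₁₀ d₁ + 5 = 2.45 − 6.9681 + 5 = 0.4819.
M₂ = 8.38 − 9.6740 + 5 = 3.7060.
L₁/L₂ = 10^(0.4(M₂ − M₁)) = 10^(0.4 × 3.2241) = 10^1.28964 = 19.482.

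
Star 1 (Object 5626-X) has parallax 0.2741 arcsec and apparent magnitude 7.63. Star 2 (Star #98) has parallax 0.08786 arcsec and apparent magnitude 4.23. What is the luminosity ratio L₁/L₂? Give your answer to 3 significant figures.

d₁ = 1/p₁ = 1/0.2741″ = 3.6483 pc; d₂ = 1/p₂ = 1/0.08786″ = 11.382 pc.
M₁ = m₁ − 5 log₁₀ d₁ + 5 = 7.63 − 2.8105 + 5 = 9.8195.
M₂ = 4.23 − 5.2811 + 5 = 3.9489.
L₁/L₂ = 10^(0.4(M₂ − M₁)) = 10^(0.4 × (-5.8706)) = 10^(-2.34824) = 0.004485.

L₁/L₂ = 0.00449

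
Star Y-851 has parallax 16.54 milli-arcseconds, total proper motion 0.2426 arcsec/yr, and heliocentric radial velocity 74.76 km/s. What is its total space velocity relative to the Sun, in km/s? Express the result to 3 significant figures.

d = 1/p = 1/0.01654″ = 60.459 pc.
v_t = 4.740 μ d = 4.740 × 0.2426 × 60.459 = 69.523 km/s.
v = √(v_r² + v_t²) = √(74.76² + 69.523²) = √10422.5 = 102.09 km/s.

102 km/s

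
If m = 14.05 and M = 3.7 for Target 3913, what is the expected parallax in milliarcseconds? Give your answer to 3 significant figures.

0.851 mas

m − M = 14.05 − 3.7 = 10.35.
d = 10^((m−M)/5 + 1) = 10^3.070 = 1174.9 pc.
p = 1/d = 1/1174.9 = 0.00085114 arcsec = 0.85114 mas.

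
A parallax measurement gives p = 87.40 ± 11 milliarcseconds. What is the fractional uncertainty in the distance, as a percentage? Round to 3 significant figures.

For d = 1/p, |σ_d/d| = |σ_p/p|.
σ_p/p = 11 / 87.40 = 0.12586 = 12.586%.

12.6%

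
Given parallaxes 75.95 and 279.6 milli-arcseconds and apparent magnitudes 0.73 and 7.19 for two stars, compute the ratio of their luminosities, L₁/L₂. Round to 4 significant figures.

d₁ = 1/p₁ = 1/0.07595″ = 13.167 pc; d₂ = 1/p₂ = 1/0.2796″ = 3.5765 pc.
M₁ = m₁ − 5 log₁₀ d₁ + 5 = 0.73 − 5.5974 + 5 = 0.1326.
M₂ = 7.19 − 2.7673 + 5 = 9.4227.
L₁/L₂ = 10^(0.4(M₂ − M₁)) = 10^(0.4 × 9.2901) = 10^3.71604 = 5200.4.

L₁/L₂ = 5200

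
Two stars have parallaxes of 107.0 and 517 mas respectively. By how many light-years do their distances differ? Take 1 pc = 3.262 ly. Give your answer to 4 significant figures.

d_A = 1/0.1070″ = 9.3458 pc; d_B = 1/0.5170″ = 1.9342 pc.
|d_B − d_A| = |1.9342 − 9.3458| = 7.4116 pc = 7.4116 × 3.262 ly = 24.177 ly.

24.18 ly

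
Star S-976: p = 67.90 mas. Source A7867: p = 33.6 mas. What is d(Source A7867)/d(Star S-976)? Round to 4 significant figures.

Since d = 1/p, d_B/d_A = p_A/p_B.
= 67.90 / 33.6 = 2.0208.

2.021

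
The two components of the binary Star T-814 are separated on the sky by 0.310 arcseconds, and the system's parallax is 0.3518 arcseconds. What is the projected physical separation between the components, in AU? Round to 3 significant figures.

d = 1/p = 1/0.3518″ = 2.8425 pc.
At distance d (pc), an angle of θ arcsec spans θ·d AU: s = 0.310 × 2.8425 = 0.88118 AU.

0.881 AU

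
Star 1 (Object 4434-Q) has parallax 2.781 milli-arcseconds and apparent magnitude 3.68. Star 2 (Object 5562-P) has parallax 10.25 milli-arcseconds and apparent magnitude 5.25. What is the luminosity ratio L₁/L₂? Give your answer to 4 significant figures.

L₁/L₂ = 57.68

d₁ = 1/p₁ = 1/0.002781″ = 359.58 pc; d₂ = 1/p₂ = 1/0.01025″ = 97.561 pc.
M₁ = m₁ − 5 log₁₀ d₁ + 5 = 3.68 − 12.7790 + 5 = -4.0990.
M₂ = 5.25 − 9.9464 + 5 = 0.3036.
L₁/L₂ = 10^(0.4(M₂ − M₁)) = 10^(0.4 × 4.4026) = 10^1.76104 = 57.682.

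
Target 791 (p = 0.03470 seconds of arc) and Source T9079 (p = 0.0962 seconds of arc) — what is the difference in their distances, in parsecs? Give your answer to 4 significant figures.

d_A = 1/0.03470″ = 28.818 pc; d_B = 1/0.09620″ = 10.395 pc.
|d_B − d_A| = |10.395 − 28.818| = 18.423 pc.

18.42 pc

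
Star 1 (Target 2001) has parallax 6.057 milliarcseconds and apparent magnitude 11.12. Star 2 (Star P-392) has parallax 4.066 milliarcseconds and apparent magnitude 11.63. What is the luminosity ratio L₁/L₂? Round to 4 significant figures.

d₁ = 1/p₁ = 1/0.006057″ = 165.1 pc; d₂ = 1/p₂ = 1/0.004066″ = 245.94 pc.
M₁ = m₁ − 5 log₁₀ d₁ + 5 = 11.12 − 11.0887 + 5 = 5.0313.
M₂ = 11.63 − 11.9541 + 5 = 4.6759.
L₁/L₂ = 10^(0.4(M₂ − M₁)) = 10^(0.4 × (-0.3554)) = 10^(-0.14216) = 0.72084.

L₁/L₂ = 0.7208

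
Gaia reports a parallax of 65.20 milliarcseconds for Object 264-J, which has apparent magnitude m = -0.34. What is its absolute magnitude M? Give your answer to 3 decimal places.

M = -1.269

d = 1/p = 1/0.06520″ = 15.337 pc.
m − M = 5 log₁₀(15.337) − 5 = 5.9287 − 5 = 0.9287.
M = m − (m − M) = -0.34 − 0.9287 = -1.269.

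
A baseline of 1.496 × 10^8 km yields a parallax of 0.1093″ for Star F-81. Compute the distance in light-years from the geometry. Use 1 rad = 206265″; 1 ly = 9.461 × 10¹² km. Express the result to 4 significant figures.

29.84 ly

θ = 0.1093″ = 0.1093/206265 = 5.2990 × 10^-7 rad.
d = B/θ = (1.496 × 10^8) / (5.2990 × 10^-7) = 2.8232 × 10^14 km = (2.8232 × 10^14) / (9.461 × 10^12) ly = 29.84 ly.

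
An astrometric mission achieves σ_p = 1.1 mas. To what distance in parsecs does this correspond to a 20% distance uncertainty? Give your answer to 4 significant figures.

σ_d/d = σ_p/p, so the condition is σ_p/p ≤ 0.20, i.e. p ≥ σ_p/0.20.
p_min = 1.1/0.20 = 5.5 mas = 0.0055 arcsec.
d_max = 1/p_min = 1/0.0055 = 181.82 pc.

181.8 pc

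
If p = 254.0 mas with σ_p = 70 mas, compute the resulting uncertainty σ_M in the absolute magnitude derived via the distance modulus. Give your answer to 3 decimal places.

M = m − 5 log₁₀ d + 5 = m + 5 log₁₀ p + 5, so ∂M/∂p = 5/(p ln 10).
σ_M = (5/ln 10) · (σ_p/p) = 2.1715 × 70/254.0 = 2.1715 × 0.27559 = 0.59844.

σ_M = 0.598 mag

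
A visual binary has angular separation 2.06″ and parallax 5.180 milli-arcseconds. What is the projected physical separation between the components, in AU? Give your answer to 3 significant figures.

d = 1/p = 1/0.005180″ = 193.05 pc.
At distance d (pc), an angle of θ arcsec spans θ·d AU: s = 2.06 × 193.05 = 397.68 AU.

398 AU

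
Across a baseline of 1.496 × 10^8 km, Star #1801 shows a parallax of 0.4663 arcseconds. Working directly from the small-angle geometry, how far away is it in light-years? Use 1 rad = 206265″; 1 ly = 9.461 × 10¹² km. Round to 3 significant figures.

θ = 0.4663″ = 0.4663/206265 = 2.2607 × 10^-6 rad.
d = B/θ = (1.496 × 10^8) / (2.2607 × 10^-6) = 6.6174 × 10^13 km = (6.6174 × 10^13) / (9.461 × 10^12) ly = 6.9944 ly.

6.99 ly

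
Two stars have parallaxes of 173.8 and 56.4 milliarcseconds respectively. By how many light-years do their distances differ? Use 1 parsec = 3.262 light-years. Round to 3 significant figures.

d_A = 1/0.1738″ = 5.7537 pc; d_B = 1/0.05640″ = 17.73 pc.
|d_B − d_A| = |17.73 − 5.7537| = 11.976 pc = 11.976 × 3.262 ly = 39.066 ly.

39.1 ly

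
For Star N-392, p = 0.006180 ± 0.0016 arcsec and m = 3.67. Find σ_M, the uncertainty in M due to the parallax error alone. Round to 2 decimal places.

M = m − 5 log₁₀ d + 5 = m + 5 log₁₀ p + 5, so ∂M/∂p = 5/(p ln 10).
σ_M = (5/ln 10) · (σ_p/p) = 2.1715 × 0.0016/0.006180 = 2.1715 × 0.2589 = 0.5622.

σ_M = 0.56 mag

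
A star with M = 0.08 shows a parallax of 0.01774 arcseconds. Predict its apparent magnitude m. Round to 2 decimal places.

d = 1/p = 1/0.01774″ = 56.37 pc.
m − M = 5 log₁₀ d − 5 = 5 log₁₀(56.37) − 5 = 8.7552 − 5 = 3.7552.
m = M + (m − M) = 0.08 + 3.7552 = 3.84.

m = 3.84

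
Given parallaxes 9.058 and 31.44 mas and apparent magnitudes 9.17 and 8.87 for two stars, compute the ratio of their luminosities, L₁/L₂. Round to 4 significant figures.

d₁ = 1/p₁ = 1/0.009058″ = 110.4 pc; d₂ = 1/p₂ = 1/0.03144″ = 31.807 pc.
M₁ = m₁ − 5 log₁₀ d₁ + 5 = 9.17 − 10.2148 + 5 = 3.9552.
M₂ = 8.87 − 7.5126 + 5 = 6.3574.
L₁/L₂ = 10^(0.4(M₂ − M₁)) = 10^(0.4 × 2.4022) = 10^0.96088 = 9.1386.

L₁/L₂ = 9.139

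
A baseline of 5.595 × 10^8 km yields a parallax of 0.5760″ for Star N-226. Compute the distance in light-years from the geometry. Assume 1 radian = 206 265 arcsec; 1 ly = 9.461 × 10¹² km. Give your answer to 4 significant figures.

21.18 ly

θ = 0.5760″ = 0.5760/206265 = 2.7925 × 10^-6 rad.
d = B/θ = (5.595 × 10^8) / (2.7925 × 10^-6) = 2.0036 × 10^14 km = (2.0036 × 10^14) / (9.461 × 10^12) ly = 21.177 ly.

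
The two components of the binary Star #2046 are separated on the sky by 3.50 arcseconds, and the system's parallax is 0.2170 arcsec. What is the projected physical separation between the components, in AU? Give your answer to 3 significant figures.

d = 1/p = 1/0.2170″ = 4.6083 pc.
At distance d (pc), an angle of θ arcsec spans θ·d AU: s = 3.50 × 4.6083 = 16.129 AU.

16.1 AU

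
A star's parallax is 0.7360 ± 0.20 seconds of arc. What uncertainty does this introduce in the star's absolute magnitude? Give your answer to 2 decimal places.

σ_M = 0.59 mag

M = m − 5 log₁₀ d + 5 = m + 5 log₁₀ p + 5, so ∂M/∂p = 5/(p ln 10).
σ_M = (5/ln 10) · (σ_p/p) = 2.1715 × 0.20/0.7360 = 2.1715 × 0.27174 = 0.59008.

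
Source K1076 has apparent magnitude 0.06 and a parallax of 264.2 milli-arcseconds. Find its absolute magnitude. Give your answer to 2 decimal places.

M = 2.17

d = 1/p = 1/0.2642″ = 3.785 pc.
m − M = 5 log₁₀(3.785) − 5 = 2.8903 − 5 = -2.1097.
M = m − (m − M) = 0.06 − (-2.1097) = 2.17.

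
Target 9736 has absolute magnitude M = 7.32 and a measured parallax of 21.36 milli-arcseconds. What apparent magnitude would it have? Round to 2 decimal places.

m = 10.67

d = 1/p = 1/0.02136″ = 46.816 pc.
m − M = 5 log₁₀ d − 5 = 5 log₁₀(46.816) − 5 = 8.3520 − 5 = 3.3520.
m = M + (m − M) = 7.32 + 3.3520 = 10.67.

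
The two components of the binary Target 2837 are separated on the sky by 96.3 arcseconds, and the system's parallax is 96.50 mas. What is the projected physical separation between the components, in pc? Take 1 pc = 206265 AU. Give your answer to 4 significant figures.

0.004838 pc

d = 1/p = 1/0.09650″ = 10.363 pc.
At distance d (pc), an angle of θ arcsec spans θ·d AU: s = 96.3 × 10.363 = 997.96 AU.
= 997.96 / 206265 = 0.0048382 pc.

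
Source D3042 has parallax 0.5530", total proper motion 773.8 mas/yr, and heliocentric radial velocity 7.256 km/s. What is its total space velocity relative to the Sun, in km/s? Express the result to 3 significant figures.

d = 1/p = 1/0.5530″ = 1.8083 pc.
μ = 773.8 mas/yr = 0.7738 ″/yr.
v_t = 4.740 μ d = 4.740 × 0.7738 × 1.8083 = 6.6325 km/s.
v = √(v_r² + v_t²) = √(7.256² + 6.6325²) = √96.6396 = 9.8305 km/s.

9.83 km/s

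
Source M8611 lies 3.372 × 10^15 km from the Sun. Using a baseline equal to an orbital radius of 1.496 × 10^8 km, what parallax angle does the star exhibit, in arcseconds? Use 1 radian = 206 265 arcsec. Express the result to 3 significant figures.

θ ≈ B/d = (1.496 × 10^8) / (3.372 × 10^15) = 4.4365 × 10^-8 rad.
In arcseconds: 4.4365 × 10^-8 × 206265 = 0.0091509″.

0.00915 arcsec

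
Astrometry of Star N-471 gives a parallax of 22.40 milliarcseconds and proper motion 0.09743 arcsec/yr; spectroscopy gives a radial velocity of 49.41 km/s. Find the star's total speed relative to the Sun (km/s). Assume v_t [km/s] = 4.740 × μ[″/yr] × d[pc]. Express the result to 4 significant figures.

53.54 km/s

d = 1/p = 1/0.02240″ = 44.643 pc.
v_t = 4.740 μ d = 4.740 × 0.09743 × 44.643 = 20.617 km/s.
v = √(v_r² + v_t²) = √(49.41² + 20.617²) = √2866.41 = 53.539 km/s.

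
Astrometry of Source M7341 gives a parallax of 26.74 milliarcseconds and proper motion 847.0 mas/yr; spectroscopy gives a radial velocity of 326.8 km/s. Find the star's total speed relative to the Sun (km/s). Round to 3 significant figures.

360 km/s

d = 1/p = 1/0.02674″ = 37.397 pc.
μ = 847.0 mas/yr = 0.8470 ″/yr.
v_t = 4.740 μ d = 4.740 × 0.8470 × 37.397 = 150.14 km/s.
v = √(v_r² + v_t²) = √(326.8² + 150.14²) = √129340 = 359.64 km/s.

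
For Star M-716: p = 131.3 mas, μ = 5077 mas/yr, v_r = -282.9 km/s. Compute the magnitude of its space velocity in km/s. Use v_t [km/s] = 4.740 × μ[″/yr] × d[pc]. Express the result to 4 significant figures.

d = 1/p = 1/0.1313″ = 7.6161 pc.
μ = 5077 mas/yr = 5.077 ″/yr.
v_t = 4.740 μ d = 4.740 × 5.077 × 7.6161 = 183.28 km/s.
v = √(v_r² + v_t²) = √((-282.9)² + 183.28²) = √113624 = 337.08 km/s.

337.1 km/s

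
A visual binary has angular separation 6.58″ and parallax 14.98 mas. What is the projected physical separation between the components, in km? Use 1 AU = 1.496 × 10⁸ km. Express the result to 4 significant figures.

6.571 × 10^10 km

d = 1/p = 1/0.01498″ = 66.756 pc.
At distance d (pc), an angle of θ arcsec spans θ·d AU: s = 6.58 × 66.756 = 439.25 AU.
= 439.25 × 1.496 × 10⁸ km = 6.5712 × 10^10 km.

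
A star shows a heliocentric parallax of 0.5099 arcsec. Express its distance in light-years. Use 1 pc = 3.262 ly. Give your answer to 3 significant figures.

d = 1/p = 1/0.5099 = 1.9612 pc.
In light-years: 1.9612 × 3.262 = 6.3974 ly.

6.40 light years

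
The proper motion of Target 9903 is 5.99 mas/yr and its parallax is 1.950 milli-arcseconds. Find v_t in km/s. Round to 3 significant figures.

14.6 km/s

d = 1/p = 1/0.001950″ = 512.82 pc.
μ = 5.99 mas/yr = 0.00599 ″/yr.
v_t = 4.74 × μ × d = 4.74 × 0.00599 × 512.82 = 14.56 km/s.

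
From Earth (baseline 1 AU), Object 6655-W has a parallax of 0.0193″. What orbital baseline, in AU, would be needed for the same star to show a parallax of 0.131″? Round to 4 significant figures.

6.788 AU

Parallax scales linearly with baseline: p ∝ B, so B = p_target / p_Earth × 1 AU.
B = 0.131 / 0.0193 = 6.7876 AU.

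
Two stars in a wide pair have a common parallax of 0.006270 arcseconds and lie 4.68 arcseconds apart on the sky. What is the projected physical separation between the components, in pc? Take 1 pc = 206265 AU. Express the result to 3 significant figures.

0.00362 pc

d = 1/p = 1/0.006270″ = 159.49 pc.
At distance d (pc), an angle of θ arcsec spans θ·d AU: s = 4.68 × 159.49 = 746.41 AU.
= 746.41 / 206265 = 0.0036187 pc.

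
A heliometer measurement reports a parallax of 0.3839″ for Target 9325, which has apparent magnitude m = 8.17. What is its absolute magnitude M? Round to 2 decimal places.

d = 1/p = 1/0.3839″ = 2.6048 pc.
m − M = 5 log₁₀(2.6048) − 5 = 2.0789 − 5 = -2.9211.
M = m − (m − M) = 8.17 − (-2.9211) = 11.09.

M = 11.09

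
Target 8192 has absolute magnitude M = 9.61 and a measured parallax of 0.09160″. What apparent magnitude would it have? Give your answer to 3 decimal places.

m = 9.801

d = 1/p = 1/0.09160″ = 10.917 pc.
m − M = 5 log₁₀ d − 5 = 5 log₁₀(10.917) − 5 = 5.1905 − 5 = 0.1905.
m = M + (m − M) = 9.61 + 0.1905 = 9.801.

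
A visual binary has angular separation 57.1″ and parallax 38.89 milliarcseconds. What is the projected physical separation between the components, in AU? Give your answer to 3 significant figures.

d = 1/p = 1/0.03889″ = 25.714 pc.
At distance d (pc), an angle of θ arcsec spans θ·d AU: s = 57.1 × 25.714 = 1468.3 AU.

1470 AU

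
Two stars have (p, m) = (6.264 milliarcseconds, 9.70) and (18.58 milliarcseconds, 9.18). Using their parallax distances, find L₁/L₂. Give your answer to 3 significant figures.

L₁/L₂ = 5.45

d₁ = 1/p₁ = 1/0.006264″ = 159.64 pc; d₂ = 1/p₂ = 1/0.01858″ = 53.821 pc.
M₁ = m₁ − 5 log₁₀ d₁ + 5 = 9.70 − 11.0157 + 5 = 3.6843.
M₂ = 9.18 − 8.6548 + 5 = 5.5252.
L₁/L₂ = 10^(0.4(M₂ − M₁)) = 10^(0.4 × 1.8409) = 10^0.73636 = 5.4495.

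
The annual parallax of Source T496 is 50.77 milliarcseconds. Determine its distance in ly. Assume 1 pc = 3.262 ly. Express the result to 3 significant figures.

64.3 ly

p = 50.77 milliarcseconds = 0.05077 arcsec.
d = 1/p = 1/0.05077 = 19.697 pc.
In light-years: 19.697 × 3.262 = 64.252 ly.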